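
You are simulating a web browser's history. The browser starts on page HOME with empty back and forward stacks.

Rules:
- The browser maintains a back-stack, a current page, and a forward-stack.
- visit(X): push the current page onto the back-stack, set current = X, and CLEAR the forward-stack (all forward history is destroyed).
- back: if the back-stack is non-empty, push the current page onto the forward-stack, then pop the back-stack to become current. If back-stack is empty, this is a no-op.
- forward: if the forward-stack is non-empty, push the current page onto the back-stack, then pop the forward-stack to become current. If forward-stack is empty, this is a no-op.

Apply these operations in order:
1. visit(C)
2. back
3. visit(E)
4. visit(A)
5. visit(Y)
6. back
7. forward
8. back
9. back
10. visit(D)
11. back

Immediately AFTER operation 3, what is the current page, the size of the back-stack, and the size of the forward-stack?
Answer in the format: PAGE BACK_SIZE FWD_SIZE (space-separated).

After 1 (visit(C)): cur=C back=1 fwd=0
After 2 (back): cur=HOME back=0 fwd=1
After 3 (visit(E)): cur=E back=1 fwd=0

E 1 0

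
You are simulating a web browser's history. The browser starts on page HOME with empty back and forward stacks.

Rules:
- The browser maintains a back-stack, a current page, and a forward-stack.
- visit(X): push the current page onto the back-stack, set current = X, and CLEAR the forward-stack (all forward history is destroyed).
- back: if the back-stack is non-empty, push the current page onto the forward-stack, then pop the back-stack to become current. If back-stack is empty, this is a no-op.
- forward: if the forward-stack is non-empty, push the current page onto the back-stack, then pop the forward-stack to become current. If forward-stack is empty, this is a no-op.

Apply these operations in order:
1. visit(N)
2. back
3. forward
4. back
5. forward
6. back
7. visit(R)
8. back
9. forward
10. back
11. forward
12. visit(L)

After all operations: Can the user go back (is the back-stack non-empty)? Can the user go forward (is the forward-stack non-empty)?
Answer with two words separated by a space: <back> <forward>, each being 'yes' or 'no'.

Answer: yes no

Derivation:
After 1 (visit(N)): cur=N back=1 fwd=0
After 2 (back): cur=HOME back=0 fwd=1
After 3 (forward): cur=N back=1 fwd=0
After 4 (back): cur=HOME back=0 fwd=1
After 5 (forward): cur=N back=1 fwd=0
After 6 (back): cur=HOME back=0 fwd=1
After 7 (visit(R)): cur=R back=1 fwd=0
After 8 (back): cur=HOME back=0 fwd=1
After 9 (forward): cur=R back=1 fwd=0
After 10 (back): cur=HOME back=0 fwd=1
After 11 (forward): cur=R back=1 fwd=0
After 12 (visit(L)): cur=L back=2 fwd=0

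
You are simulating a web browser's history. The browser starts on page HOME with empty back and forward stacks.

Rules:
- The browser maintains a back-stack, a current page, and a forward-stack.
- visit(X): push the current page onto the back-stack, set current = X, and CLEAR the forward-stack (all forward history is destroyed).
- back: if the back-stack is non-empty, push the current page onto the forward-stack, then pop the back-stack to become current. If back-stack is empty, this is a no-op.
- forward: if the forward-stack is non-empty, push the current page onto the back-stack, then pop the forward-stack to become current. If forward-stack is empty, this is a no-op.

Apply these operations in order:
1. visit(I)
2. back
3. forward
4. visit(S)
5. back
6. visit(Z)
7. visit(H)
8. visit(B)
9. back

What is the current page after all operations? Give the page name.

After 1 (visit(I)): cur=I back=1 fwd=0
After 2 (back): cur=HOME back=0 fwd=1
After 3 (forward): cur=I back=1 fwd=0
After 4 (visit(S)): cur=S back=2 fwd=0
After 5 (back): cur=I back=1 fwd=1
After 6 (visit(Z)): cur=Z back=2 fwd=0
After 7 (visit(H)): cur=H back=3 fwd=0
After 8 (visit(B)): cur=B back=4 fwd=0
After 9 (back): cur=H back=3 fwd=1

Answer: H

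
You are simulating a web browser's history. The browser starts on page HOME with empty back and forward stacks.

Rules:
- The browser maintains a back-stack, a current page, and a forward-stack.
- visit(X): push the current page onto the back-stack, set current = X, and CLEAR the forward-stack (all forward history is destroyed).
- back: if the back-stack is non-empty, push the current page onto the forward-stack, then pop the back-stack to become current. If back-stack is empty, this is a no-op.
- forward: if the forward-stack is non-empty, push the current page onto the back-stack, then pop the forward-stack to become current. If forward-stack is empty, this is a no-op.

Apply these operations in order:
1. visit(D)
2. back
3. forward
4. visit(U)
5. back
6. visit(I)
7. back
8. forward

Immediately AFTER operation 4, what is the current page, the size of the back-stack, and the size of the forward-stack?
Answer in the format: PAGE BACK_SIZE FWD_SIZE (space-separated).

After 1 (visit(D)): cur=D back=1 fwd=0
After 2 (back): cur=HOME back=0 fwd=1
After 3 (forward): cur=D back=1 fwd=0
After 4 (visit(U)): cur=U back=2 fwd=0

U 2 0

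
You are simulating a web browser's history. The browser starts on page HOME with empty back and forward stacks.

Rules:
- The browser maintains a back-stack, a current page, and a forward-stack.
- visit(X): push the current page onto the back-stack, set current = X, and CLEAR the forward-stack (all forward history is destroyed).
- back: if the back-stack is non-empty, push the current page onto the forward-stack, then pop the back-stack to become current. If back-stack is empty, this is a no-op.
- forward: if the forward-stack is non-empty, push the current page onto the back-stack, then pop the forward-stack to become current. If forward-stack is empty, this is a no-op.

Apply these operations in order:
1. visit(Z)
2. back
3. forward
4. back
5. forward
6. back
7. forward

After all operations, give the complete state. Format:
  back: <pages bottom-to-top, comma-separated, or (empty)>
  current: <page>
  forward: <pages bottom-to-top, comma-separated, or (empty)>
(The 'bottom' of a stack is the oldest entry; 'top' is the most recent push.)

Answer: back: HOME
current: Z
forward: (empty)

Derivation:
After 1 (visit(Z)): cur=Z back=1 fwd=0
After 2 (back): cur=HOME back=0 fwd=1
After 3 (forward): cur=Z back=1 fwd=0
After 4 (back): cur=HOME back=0 fwd=1
After 5 (forward): cur=Z back=1 fwd=0
After 6 (back): cur=HOME back=0 fwd=1
After 7 (forward): cur=Z back=1 fwd=0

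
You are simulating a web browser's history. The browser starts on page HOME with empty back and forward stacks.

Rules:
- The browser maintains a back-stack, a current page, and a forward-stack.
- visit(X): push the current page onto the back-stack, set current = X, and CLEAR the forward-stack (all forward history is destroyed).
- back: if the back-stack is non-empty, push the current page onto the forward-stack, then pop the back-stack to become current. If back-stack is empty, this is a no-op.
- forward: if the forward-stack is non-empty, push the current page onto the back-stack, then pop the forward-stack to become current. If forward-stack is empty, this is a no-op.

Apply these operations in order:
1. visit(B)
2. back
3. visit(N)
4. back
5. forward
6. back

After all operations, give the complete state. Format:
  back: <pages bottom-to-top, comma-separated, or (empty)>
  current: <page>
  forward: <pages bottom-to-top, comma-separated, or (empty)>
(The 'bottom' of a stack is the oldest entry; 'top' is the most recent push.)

After 1 (visit(B)): cur=B back=1 fwd=0
After 2 (back): cur=HOME back=0 fwd=1
After 3 (visit(N)): cur=N back=1 fwd=0
After 4 (back): cur=HOME back=0 fwd=1
After 5 (forward): cur=N back=1 fwd=0
After 6 (back): cur=HOME back=0 fwd=1

Answer: back: (empty)
current: HOME
forward: N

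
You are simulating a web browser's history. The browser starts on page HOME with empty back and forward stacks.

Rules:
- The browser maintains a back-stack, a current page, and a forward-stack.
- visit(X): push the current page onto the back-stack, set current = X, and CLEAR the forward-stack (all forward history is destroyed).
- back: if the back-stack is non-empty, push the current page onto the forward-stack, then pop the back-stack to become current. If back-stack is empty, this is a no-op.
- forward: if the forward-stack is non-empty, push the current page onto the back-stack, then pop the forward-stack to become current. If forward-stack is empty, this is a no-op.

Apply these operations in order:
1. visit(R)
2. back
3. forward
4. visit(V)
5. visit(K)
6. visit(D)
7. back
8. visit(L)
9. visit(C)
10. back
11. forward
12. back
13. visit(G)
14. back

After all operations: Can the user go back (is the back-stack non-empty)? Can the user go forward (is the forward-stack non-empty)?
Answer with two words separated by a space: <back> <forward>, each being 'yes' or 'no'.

Answer: yes yes

Derivation:
After 1 (visit(R)): cur=R back=1 fwd=0
After 2 (back): cur=HOME back=0 fwd=1
After 3 (forward): cur=R back=1 fwd=0
After 4 (visit(V)): cur=V back=2 fwd=0
After 5 (visit(K)): cur=K back=3 fwd=0
After 6 (visit(D)): cur=D back=4 fwd=0
After 7 (back): cur=K back=3 fwd=1
After 8 (visit(L)): cur=L back=4 fwd=0
After 9 (visit(C)): cur=C back=5 fwd=0
After 10 (back): cur=L back=4 fwd=1
After 11 (forward): cur=C back=5 fwd=0
After 12 (back): cur=L back=4 fwd=1
After 13 (visit(G)): cur=G back=5 fwd=0
After 14 (back): cur=L back=4 fwd=1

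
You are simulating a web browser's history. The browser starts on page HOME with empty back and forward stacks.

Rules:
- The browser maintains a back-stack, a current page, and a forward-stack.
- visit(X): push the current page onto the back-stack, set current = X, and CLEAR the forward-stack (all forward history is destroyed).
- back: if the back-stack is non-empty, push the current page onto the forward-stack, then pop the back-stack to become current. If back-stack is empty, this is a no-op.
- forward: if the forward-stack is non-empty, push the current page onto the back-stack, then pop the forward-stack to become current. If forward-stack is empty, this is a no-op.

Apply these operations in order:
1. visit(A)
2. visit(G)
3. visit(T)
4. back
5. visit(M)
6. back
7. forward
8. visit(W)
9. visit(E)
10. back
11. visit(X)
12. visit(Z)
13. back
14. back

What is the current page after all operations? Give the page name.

Answer: W

Derivation:
After 1 (visit(A)): cur=A back=1 fwd=0
After 2 (visit(G)): cur=G back=2 fwd=0
After 3 (visit(T)): cur=T back=3 fwd=0
After 4 (back): cur=G back=2 fwd=1
After 5 (visit(M)): cur=M back=3 fwd=0
After 6 (back): cur=G back=2 fwd=1
After 7 (forward): cur=M back=3 fwd=0
After 8 (visit(W)): cur=W back=4 fwd=0
After 9 (visit(E)): cur=E back=5 fwd=0
After 10 (back): cur=W back=4 fwd=1
After 11 (visit(X)): cur=X back=5 fwd=0
After 12 (visit(Z)): cur=Z back=6 fwd=0
After 13 (back): cur=X back=5 fwd=1
After 14 (back): cur=W back=4 fwd=2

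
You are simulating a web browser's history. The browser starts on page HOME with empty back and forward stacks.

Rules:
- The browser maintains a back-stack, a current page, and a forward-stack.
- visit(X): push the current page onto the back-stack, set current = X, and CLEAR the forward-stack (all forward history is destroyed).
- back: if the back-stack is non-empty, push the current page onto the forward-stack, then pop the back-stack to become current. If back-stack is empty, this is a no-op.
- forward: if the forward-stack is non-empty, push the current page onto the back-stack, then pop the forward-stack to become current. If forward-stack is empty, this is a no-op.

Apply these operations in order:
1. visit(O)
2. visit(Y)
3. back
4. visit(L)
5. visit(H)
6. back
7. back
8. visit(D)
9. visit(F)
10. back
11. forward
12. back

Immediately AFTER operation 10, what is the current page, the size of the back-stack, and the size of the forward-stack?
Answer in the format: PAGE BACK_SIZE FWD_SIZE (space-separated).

After 1 (visit(O)): cur=O back=1 fwd=0
After 2 (visit(Y)): cur=Y back=2 fwd=0
After 3 (back): cur=O back=1 fwd=1
After 4 (visit(L)): cur=L back=2 fwd=0
After 5 (visit(H)): cur=H back=3 fwd=0
After 6 (back): cur=L back=2 fwd=1
After 7 (back): cur=O back=1 fwd=2
After 8 (visit(D)): cur=D back=2 fwd=0
After 9 (visit(F)): cur=F back=3 fwd=0
After 10 (back): cur=D back=2 fwd=1

D 2 1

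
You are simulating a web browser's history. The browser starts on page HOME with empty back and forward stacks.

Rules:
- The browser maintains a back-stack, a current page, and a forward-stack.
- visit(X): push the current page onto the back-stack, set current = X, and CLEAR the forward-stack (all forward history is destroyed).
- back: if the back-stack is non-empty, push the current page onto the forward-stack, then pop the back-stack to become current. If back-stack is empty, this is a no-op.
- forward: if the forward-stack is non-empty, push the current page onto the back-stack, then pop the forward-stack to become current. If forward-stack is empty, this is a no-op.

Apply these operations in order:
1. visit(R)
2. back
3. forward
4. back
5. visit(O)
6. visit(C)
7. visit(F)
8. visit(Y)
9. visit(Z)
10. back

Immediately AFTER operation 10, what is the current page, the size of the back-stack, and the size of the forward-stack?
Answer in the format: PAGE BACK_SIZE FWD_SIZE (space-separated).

After 1 (visit(R)): cur=R back=1 fwd=0
After 2 (back): cur=HOME back=0 fwd=1
After 3 (forward): cur=R back=1 fwd=0
After 4 (back): cur=HOME back=0 fwd=1
After 5 (visit(O)): cur=O back=1 fwd=0
After 6 (visit(C)): cur=C back=2 fwd=0
After 7 (visit(F)): cur=F back=3 fwd=0
After 8 (visit(Y)): cur=Y back=4 fwd=0
After 9 (visit(Z)): cur=Z back=5 fwd=0
After 10 (back): cur=Y back=4 fwd=1

Y 4 1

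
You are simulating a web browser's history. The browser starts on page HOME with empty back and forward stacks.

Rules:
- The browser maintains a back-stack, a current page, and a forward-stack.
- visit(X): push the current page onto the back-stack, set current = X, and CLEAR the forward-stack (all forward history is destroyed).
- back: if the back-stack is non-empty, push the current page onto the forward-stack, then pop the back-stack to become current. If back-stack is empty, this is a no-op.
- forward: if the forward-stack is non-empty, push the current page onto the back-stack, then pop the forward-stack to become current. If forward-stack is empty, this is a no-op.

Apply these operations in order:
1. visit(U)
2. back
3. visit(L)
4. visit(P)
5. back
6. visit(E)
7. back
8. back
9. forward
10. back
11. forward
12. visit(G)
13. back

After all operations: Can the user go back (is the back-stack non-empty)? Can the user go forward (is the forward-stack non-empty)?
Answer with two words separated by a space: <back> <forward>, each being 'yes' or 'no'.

Answer: yes yes

Derivation:
After 1 (visit(U)): cur=U back=1 fwd=0
After 2 (back): cur=HOME back=0 fwd=1
After 3 (visit(L)): cur=L back=1 fwd=0
After 4 (visit(P)): cur=P back=2 fwd=0
After 5 (back): cur=L back=1 fwd=1
After 6 (visit(E)): cur=E back=2 fwd=0
After 7 (back): cur=L back=1 fwd=1
After 8 (back): cur=HOME back=0 fwd=2
After 9 (forward): cur=L back=1 fwd=1
After 10 (back): cur=HOME back=0 fwd=2
After 11 (forward): cur=L back=1 fwd=1
After 12 (visit(G)): cur=G back=2 fwd=0
After 13 (back): cur=L back=1 fwd=1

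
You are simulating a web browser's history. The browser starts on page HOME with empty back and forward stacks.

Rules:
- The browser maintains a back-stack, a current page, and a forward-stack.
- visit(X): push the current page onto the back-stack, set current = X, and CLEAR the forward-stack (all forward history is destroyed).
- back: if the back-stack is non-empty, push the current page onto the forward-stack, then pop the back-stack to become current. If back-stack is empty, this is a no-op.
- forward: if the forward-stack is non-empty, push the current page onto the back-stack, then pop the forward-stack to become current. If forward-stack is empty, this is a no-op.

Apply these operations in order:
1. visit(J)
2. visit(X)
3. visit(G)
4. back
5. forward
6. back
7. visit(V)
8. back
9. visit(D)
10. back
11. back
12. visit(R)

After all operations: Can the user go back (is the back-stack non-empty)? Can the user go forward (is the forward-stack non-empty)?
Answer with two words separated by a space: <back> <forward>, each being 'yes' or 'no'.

After 1 (visit(J)): cur=J back=1 fwd=0
After 2 (visit(X)): cur=X back=2 fwd=0
After 3 (visit(G)): cur=G back=3 fwd=0
After 4 (back): cur=X back=2 fwd=1
After 5 (forward): cur=G back=3 fwd=0
After 6 (back): cur=X back=2 fwd=1
After 7 (visit(V)): cur=V back=3 fwd=0
After 8 (back): cur=X back=2 fwd=1
After 9 (visit(D)): cur=D back=3 fwd=0
After 10 (back): cur=X back=2 fwd=1
After 11 (back): cur=J back=1 fwd=2
After 12 (visit(R)): cur=R back=2 fwd=0

Answer: yes no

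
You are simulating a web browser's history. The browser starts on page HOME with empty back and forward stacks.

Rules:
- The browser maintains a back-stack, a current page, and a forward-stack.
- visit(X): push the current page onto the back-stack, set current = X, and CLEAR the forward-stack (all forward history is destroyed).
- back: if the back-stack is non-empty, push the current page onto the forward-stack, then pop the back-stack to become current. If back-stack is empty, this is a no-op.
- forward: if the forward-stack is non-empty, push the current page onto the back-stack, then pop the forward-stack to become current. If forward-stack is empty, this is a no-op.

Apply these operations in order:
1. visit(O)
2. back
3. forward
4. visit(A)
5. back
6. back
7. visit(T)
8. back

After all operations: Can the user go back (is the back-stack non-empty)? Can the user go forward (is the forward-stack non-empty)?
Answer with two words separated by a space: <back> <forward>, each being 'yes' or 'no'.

After 1 (visit(O)): cur=O back=1 fwd=0
After 2 (back): cur=HOME back=0 fwd=1
After 3 (forward): cur=O back=1 fwd=0
After 4 (visit(A)): cur=A back=2 fwd=0
After 5 (back): cur=O back=1 fwd=1
After 6 (back): cur=HOME back=0 fwd=2
After 7 (visit(T)): cur=T back=1 fwd=0
After 8 (back): cur=HOME back=0 fwd=1

Answer: no yes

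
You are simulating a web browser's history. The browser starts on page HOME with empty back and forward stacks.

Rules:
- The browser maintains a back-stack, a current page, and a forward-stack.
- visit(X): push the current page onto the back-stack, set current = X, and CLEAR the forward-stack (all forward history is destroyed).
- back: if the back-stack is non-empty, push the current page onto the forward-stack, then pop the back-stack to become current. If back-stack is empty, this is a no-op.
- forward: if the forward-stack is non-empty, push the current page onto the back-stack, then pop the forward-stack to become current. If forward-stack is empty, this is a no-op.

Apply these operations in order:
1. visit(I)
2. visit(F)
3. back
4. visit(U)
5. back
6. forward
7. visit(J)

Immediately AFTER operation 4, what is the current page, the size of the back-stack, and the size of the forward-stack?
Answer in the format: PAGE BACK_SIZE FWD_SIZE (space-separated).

After 1 (visit(I)): cur=I back=1 fwd=0
After 2 (visit(F)): cur=F back=2 fwd=0
After 3 (back): cur=I back=1 fwd=1
After 4 (visit(U)): cur=U back=2 fwd=0

U 2 0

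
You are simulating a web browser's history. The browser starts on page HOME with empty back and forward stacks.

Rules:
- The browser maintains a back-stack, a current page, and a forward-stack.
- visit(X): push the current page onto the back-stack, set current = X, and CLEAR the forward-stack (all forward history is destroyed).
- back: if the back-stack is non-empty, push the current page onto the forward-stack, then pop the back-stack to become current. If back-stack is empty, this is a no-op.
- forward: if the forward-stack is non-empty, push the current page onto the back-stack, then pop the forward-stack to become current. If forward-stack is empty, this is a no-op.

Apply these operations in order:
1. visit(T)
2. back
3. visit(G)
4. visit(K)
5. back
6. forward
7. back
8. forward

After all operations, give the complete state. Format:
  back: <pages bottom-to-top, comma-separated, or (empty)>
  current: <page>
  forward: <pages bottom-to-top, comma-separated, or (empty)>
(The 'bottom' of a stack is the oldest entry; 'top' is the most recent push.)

Answer: back: HOME,G
current: K
forward: (empty)

Derivation:
After 1 (visit(T)): cur=T back=1 fwd=0
After 2 (back): cur=HOME back=0 fwd=1
After 3 (visit(G)): cur=G back=1 fwd=0
After 4 (visit(K)): cur=K back=2 fwd=0
After 5 (back): cur=G back=1 fwd=1
After 6 (forward): cur=K back=2 fwd=0
After 7 (back): cur=G back=1 fwd=1
After 8 (forward): cur=K back=2 fwd=0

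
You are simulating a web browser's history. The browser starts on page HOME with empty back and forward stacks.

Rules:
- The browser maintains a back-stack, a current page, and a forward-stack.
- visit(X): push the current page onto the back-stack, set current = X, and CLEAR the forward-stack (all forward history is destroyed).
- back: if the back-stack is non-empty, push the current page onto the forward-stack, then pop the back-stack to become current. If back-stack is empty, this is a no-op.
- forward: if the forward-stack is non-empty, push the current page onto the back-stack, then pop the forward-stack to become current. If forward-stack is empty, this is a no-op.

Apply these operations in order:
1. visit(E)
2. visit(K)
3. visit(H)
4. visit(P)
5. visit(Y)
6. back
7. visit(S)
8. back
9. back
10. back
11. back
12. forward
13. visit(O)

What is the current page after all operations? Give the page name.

Answer: O

Derivation:
After 1 (visit(E)): cur=E back=1 fwd=0
After 2 (visit(K)): cur=K back=2 fwd=0
After 3 (visit(H)): cur=H back=3 fwd=0
After 4 (visit(P)): cur=P back=4 fwd=0
After 5 (visit(Y)): cur=Y back=5 fwd=0
After 6 (back): cur=P back=4 fwd=1
After 7 (visit(S)): cur=S back=5 fwd=0
After 8 (back): cur=P back=4 fwd=1
After 9 (back): cur=H back=3 fwd=2
After 10 (back): cur=K back=2 fwd=3
After 11 (back): cur=E back=1 fwd=4
After 12 (forward): cur=K back=2 fwd=3
After 13 (visit(O)): cur=O back=3 fwd=0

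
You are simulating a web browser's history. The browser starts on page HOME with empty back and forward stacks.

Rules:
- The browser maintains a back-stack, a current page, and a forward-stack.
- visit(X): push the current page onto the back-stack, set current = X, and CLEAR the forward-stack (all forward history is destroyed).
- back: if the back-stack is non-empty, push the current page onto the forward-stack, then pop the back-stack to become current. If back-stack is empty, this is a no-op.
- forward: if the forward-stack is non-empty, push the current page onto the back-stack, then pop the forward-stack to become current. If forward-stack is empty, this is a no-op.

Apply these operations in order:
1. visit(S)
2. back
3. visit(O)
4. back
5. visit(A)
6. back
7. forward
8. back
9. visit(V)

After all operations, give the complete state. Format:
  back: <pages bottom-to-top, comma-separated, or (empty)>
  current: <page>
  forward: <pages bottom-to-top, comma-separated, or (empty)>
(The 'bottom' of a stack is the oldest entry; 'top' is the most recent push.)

After 1 (visit(S)): cur=S back=1 fwd=0
After 2 (back): cur=HOME back=0 fwd=1
After 3 (visit(O)): cur=O back=1 fwd=0
After 4 (back): cur=HOME back=0 fwd=1
After 5 (visit(A)): cur=A back=1 fwd=0
After 6 (back): cur=HOME back=0 fwd=1
After 7 (forward): cur=A back=1 fwd=0
After 8 (back): cur=HOME back=0 fwd=1
After 9 (visit(V)): cur=V back=1 fwd=0

Answer: back: HOME
current: V
forward: (empty)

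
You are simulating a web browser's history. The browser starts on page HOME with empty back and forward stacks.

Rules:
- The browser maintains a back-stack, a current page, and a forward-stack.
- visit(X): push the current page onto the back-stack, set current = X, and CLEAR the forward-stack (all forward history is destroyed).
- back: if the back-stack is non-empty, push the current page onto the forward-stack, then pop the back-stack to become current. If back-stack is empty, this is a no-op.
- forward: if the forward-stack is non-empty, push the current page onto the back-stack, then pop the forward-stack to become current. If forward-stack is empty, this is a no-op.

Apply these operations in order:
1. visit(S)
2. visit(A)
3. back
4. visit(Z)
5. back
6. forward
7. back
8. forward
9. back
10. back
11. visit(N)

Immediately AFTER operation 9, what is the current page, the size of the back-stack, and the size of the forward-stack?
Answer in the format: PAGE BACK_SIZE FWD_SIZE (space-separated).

After 1 (visit(S)): cur=S back=1 fwd=0
After 2 (visit(A)): cur=A back=2 fwd=0
After 3 (back): cur=S back=1 fwd=1
After 4 (visit(Z)): cur=Z back=2 fwd=0
After 5 (back): cur=S back=1 fwd=1
After 6 (forward): cur=Z back=2 fwd=0
After 7 (back): cur=S back=1 fwd=1
After 8 (forward): cur=Z back=2 fwd=0
After 9 (back): cur=S back=1 fwd=1

S 1 1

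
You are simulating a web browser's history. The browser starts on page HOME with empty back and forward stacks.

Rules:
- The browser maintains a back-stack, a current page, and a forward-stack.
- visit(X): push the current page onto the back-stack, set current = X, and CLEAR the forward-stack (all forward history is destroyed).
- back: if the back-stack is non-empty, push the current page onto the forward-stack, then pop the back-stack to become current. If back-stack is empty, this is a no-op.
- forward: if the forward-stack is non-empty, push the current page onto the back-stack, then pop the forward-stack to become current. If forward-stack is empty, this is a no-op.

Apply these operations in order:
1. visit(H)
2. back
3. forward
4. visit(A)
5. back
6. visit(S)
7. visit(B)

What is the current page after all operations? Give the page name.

After 1 (visit(H)): cur=H back=1 fwd=0
After 2 (back): cur=HOME back=0 fwd=1
After 3 (forward): cur=H back=1 fwd=0
After 4 (visit(A)): cur=A back=2 fwd=0
After 5 (back): cur=H back=1 fwd=1
After 6 (visit(S)): cur=S back=2 fwd=0
After 7 (visit(B)): cur=B back=3 fwd=0

Answer: B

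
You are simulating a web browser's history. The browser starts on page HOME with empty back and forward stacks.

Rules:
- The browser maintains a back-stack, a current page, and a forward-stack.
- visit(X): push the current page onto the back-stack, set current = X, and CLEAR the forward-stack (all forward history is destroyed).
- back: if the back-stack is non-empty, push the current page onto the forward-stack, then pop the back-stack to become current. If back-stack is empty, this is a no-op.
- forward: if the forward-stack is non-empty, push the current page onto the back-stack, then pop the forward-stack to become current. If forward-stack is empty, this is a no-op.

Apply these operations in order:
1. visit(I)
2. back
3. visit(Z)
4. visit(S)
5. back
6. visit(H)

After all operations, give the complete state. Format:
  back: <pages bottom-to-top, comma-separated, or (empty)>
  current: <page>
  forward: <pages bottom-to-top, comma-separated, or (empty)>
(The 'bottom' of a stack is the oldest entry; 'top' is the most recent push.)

Answer: back: HOME,Z
current: H
forward: (empty)

Derivation:
After 1 (visit(I)): cur=I back=1 fwd=0
After 2 (back): cur=HOME back=0 fwd=1
After 3 (visit(Z)): cur=Z back=1 fwd=0
After 4 (visit(S)): cur=S back=2 fwd=0
After 5 (back): cur=Z back=1 fwd=1
After 6 (visit(H)): cur=H back=2 fwd=0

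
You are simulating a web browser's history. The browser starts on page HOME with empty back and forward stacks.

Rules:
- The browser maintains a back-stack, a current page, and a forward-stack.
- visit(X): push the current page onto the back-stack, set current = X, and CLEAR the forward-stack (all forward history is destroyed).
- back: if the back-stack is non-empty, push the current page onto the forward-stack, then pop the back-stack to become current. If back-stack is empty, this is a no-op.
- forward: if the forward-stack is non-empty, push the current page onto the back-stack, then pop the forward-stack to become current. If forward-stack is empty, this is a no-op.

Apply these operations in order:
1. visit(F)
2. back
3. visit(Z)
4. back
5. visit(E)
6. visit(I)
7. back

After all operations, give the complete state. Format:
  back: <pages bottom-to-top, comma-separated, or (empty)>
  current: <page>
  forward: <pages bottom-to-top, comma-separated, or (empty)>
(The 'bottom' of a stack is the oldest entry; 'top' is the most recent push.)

Answer: back: HOME
current: E
forward: I

Derivation:
After 1 (visit(F)): cur=F back=1 fwd=0
After 2 (back): cur=HOME back=0 fwd=1
After 3 (visit(Z)): cur=Z back=1 fwd=0
After 4 (back): cur=HOME back=0 fwd=1
After 5 (visit(E)): cur=E back=1 fwd=0
After 6 (visit(I)): cur=I back=2 fwd=0
After 7 (back): cur=E back=1 fwd=1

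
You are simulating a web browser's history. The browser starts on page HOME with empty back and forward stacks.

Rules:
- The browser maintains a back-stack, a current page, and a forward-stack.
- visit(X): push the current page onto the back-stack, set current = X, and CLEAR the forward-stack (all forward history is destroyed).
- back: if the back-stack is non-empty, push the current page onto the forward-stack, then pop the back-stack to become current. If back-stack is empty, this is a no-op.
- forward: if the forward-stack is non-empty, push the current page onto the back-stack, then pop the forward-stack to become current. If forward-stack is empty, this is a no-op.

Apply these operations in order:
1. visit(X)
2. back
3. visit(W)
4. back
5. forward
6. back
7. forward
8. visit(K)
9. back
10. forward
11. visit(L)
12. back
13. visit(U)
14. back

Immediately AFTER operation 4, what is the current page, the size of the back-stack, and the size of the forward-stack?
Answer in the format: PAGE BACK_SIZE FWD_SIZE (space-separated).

After 1 (visit(X)): cur=X back=1 fwd=0
After 2 (back): cur=HOME back=0 fwd=1
After 3 (visit(W)): cur=W back=1 fwd=0
After 4 (back): cur=HOME back=0 fwd=1

HOME 0 1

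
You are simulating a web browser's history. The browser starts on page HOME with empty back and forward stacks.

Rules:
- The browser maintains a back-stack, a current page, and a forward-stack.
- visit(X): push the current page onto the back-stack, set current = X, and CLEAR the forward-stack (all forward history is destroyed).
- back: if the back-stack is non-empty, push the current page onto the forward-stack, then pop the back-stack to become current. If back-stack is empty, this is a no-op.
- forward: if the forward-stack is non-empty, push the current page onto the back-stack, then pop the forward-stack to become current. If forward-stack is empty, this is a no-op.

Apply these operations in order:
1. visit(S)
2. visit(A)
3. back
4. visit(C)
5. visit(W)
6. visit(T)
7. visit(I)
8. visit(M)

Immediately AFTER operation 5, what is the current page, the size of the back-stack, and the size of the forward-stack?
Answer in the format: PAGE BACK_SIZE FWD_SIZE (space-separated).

After 1 (visit(S)): cur=S back=1 fwd=0
After 2 (visit(A)): cur=A back=2 fwd=0
After 3 (back): cur=S back=1 fwd=1
After 4 (visit(C)): cur=C back=2 fwd=0
After 5 (visit(W)): cur=W back=3 fwd=0

W 3 0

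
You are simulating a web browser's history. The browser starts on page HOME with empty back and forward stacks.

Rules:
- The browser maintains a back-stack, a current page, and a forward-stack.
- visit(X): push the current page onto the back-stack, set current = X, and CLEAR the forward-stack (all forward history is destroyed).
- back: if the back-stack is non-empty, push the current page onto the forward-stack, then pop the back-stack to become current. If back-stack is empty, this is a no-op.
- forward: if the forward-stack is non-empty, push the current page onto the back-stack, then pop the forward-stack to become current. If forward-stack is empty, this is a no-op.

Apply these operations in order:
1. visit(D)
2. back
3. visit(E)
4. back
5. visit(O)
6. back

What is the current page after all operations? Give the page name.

After 1 (visit(D)): cur=D back=1 fwd=0
After 2 (back): cur=HOME back=0 fwd=1
After 3 (visit(E)): cur=E back=1 fwd=0
After 4 (back): cur=HOME back=0 fwd=1
After 5 (visit(O)): cur=O back=1 fwd=0
After 6 (back): cur=HOME back=0 fwd=1

Answer: HOME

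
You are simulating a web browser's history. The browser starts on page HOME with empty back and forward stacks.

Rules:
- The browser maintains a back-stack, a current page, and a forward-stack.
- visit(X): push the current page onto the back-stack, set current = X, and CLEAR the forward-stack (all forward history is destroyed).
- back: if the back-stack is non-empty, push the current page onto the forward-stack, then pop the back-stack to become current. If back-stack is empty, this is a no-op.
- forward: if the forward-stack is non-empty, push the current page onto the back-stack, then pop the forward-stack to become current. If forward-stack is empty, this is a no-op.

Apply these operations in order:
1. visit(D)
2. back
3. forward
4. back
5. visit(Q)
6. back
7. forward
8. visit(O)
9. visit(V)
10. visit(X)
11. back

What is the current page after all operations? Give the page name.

Answer: V

Derivation:
After 1 (visit(D)): cur=D back=1 fwd=0
After 2 (back): cur=HOME back=0 fwd=1
After 3 (forward): cur=D back=1 fwd=0
After 4 (back): cur=HOME back=0 fwd=1
After 5 (visit(Q)): cur=Q back=1 fwd=0
After 6 (back): cur=HOME back=0 fwd=1
After 7 (forward): cur=Q back=1 fwd=0
After 8 (visit(O)): cur=O back=2 fwd=0
After 9 (visit(V)): cur=V back=3 fwd=0
After 10 (visit(X)): cur=X back=4 fwd=0
After 11 (back): cur=V back=3 fwd=1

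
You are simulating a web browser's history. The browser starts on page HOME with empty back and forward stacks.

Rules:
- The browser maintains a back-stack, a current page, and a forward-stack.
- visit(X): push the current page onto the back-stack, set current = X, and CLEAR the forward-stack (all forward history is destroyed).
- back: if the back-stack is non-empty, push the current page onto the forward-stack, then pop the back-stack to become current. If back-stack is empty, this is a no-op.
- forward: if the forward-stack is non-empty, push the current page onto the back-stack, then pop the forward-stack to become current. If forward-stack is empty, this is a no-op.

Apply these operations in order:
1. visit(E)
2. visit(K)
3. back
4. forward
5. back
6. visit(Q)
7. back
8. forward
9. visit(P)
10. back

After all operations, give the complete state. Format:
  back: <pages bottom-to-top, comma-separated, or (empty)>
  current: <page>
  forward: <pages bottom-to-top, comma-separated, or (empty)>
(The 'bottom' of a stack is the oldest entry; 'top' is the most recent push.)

Answer: back: HOME,E
current: Q
forward: P

Derivation:
After 1 (visit(E)): cur=E back=1 fwd=0
After 2 (visit(K)): cur=K back=2 fwd=0
After 3 (back): cur=E back=1 fwd=1
After 4 (forward): cur=K back=2 fwd=0
After 5 (back): cur=E back=1 fwd=1
After 6 (visit(Q)): cur=Q back=2 fwd=0
After 7 (back): cur=E back=1 fwd=1
After 8 (forward): cur=Q back=2 fwd=0
After 9 (visit(P)): cur=P back=3 fwd=0
After 10 (back): cur=Q back=2 fwd=1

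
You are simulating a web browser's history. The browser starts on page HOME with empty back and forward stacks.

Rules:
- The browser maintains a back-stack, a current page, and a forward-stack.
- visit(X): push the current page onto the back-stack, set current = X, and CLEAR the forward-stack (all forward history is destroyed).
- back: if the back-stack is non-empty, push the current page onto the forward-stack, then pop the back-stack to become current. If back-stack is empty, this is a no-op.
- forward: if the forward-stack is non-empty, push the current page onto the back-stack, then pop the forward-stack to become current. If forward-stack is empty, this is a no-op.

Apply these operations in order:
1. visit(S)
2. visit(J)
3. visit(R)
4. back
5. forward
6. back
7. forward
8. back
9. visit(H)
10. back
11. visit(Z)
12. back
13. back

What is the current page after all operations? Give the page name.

After 1 (visit(S)): cur=S back=1 fwd=0
After 2 (visit(J)): cur=J back=2 fwd=0
After 3 (visit(R)): cur=R back=3 fwd=0
After 4 (back): cur=J back=2 fwd=1
After 5 (forward): cur=R back=3 fwd=0
After 6 (back): cur=J back=2 fwd=1
After 7 (forward): cur=R back=3 fwd=0
After 8 (back): cur=J back=2 fwd=1
After 9 (visit(H)): cur=H back=3 fwd=0
After 10 (back): cur=J back=2 fwd=1
After 11 (visit(Z)): cur=Z back=3 fwd=0
After 12 (back): cur=J back=2 fwd=1
After 13 (back): cur=S back=1 fwd=2

Answer: S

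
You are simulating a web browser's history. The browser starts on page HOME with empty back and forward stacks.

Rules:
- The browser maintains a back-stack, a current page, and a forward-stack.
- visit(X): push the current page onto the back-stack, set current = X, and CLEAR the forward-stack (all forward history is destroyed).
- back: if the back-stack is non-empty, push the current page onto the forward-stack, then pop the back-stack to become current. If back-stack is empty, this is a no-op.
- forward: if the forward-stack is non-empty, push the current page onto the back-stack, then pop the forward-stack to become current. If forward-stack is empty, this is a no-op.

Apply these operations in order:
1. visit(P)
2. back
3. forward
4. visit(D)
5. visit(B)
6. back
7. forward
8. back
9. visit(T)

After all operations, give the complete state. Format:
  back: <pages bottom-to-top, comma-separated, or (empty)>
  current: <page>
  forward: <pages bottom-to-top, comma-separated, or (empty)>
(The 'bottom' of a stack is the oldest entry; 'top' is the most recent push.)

Answer: back: HOME,P,D
current: T
forward: (empty)

Derivation:
After 1 (visit(P)): cur=P back=1 fwd=0
After 2 (back): cur=HOME back=0 fwd=1
After 3 (forward): cur=P back=1 fwd=0
After 4 (visit(D)): cur=D back=2 fwd=0
After 5 (visit(B)): cur=B back=3 fwd=0
After 6 (back): cur=D back=2 fwd=1
After 7 (forward): cur=B back=3 fwd=0
After 8 (back): cur=D back=2 fwd=1
After 9 (visit(T)): cur=T back=3 fwd=0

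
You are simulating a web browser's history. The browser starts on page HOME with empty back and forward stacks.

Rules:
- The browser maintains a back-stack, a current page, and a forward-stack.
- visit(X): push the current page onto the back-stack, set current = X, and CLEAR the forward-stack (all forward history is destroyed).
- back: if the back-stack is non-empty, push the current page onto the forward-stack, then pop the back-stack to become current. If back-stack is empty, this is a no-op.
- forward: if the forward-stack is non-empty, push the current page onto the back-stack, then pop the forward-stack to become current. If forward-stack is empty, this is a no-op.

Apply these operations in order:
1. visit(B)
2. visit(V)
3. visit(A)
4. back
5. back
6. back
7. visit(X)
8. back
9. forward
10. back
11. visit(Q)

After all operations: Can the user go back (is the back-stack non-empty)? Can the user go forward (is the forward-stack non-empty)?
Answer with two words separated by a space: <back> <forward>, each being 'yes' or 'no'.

After 1 (visit(B)): cur=B back=1 fwd=0
After 2 (visit(V)): cur=V back=2 fwd=0
After 3 (visit(A)): cur=A back=3 fwd=0
After 4 (back): cur=V back=2 fwd=1
After 5 (back): cur=B back=1 fwd=2
After 6 (back): cur=HOME back=0 fwd=3
After 7 (visit(X)): cur=X back=1 fwd=0
After 8 (back): cur=HOME back=0 fwd=1
After 9 (forward): cur=X back=1 fwd=0
After 10 (back): cur=HOME back=0 fwd=1
After 11 (visit(Q)): cur=Q back=1 fwd=0

Answer: yes no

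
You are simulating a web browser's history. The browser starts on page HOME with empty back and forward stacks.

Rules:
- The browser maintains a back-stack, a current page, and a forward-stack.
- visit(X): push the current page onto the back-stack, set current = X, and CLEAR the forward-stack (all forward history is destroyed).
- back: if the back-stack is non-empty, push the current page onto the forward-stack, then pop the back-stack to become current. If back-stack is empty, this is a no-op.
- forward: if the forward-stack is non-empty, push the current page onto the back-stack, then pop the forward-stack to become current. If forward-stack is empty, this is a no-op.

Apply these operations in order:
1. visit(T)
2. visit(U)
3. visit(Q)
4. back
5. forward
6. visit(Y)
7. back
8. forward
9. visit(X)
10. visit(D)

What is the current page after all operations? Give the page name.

After 1 (visit(T)): cur=T back=1 fwd=0
After 2 (visit(U)): cur=U back=2 fwd=0
After 3 (visit(Q)): cur=Q back=3 fwd=0
After 4 (back): cur=U back=2 fwd=1
After 5 (forward): cur=Q back=3 fwd=0
After 6 (visit(Y)): cur=Y back=4 fwd=0
After 7 (back): cur=Q back=3 fwd=1
After 8 (forward): cur=Y back=4 fwd=0
After 9 (visit(X)): cur=X back=5 fwd=0
After 10 (visit(D)): cur=D back=6 fwd=0

Answer: D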